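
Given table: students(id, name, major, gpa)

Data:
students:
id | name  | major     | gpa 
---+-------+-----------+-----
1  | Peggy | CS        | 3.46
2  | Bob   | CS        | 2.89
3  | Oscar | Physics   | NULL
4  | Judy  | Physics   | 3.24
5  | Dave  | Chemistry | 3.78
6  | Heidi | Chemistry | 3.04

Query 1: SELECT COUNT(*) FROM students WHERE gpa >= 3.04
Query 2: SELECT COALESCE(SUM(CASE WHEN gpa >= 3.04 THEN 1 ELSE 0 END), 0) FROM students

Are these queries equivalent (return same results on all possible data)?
Yes, equivalent

Both queries return: [(4,)]

Reason: COUNT with WHERE vs conditional SUM (COALESCE handles empty-table NULL)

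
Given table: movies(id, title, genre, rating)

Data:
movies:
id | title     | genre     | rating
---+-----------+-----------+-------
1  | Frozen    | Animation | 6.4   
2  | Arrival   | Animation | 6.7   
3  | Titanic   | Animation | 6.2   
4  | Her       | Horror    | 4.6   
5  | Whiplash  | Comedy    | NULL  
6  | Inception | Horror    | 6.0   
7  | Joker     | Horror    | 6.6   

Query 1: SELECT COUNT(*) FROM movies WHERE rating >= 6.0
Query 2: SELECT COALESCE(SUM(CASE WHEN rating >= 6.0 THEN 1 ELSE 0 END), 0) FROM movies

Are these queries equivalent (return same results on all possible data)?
Yes, equivalent

Both queries return: [(5,)]

Reason: COUNT with WHERE vs conditional SUM (COALESCE handles empty-table NULL)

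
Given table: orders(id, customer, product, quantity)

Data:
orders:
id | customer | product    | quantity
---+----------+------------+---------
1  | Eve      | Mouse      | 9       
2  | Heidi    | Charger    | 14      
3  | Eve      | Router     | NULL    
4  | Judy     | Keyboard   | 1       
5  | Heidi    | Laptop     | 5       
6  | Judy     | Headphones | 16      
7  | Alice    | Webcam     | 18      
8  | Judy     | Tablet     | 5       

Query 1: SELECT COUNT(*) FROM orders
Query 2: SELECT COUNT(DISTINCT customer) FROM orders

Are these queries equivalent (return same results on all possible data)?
No, not equivalent

Query 1 returns: [(8,)]
Query 2 returns: [(4,)]

Reason: COUNT(*) counts rows, COUNT(DISTINCT customer) counts unique customers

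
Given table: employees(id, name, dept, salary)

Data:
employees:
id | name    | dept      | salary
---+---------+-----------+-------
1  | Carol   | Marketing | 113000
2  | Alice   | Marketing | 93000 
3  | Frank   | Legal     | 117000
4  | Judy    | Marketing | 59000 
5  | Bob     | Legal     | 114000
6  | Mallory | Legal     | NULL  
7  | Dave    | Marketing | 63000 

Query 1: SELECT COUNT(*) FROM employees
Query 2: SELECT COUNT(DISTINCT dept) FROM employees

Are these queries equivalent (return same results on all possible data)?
No, not equivalent

Query 1 returns: [(7,)]
Query 2 returns: [(2,)]

Reason: COUNT(*) counts rows, COUNT(DISTINCT dept) counts unique depts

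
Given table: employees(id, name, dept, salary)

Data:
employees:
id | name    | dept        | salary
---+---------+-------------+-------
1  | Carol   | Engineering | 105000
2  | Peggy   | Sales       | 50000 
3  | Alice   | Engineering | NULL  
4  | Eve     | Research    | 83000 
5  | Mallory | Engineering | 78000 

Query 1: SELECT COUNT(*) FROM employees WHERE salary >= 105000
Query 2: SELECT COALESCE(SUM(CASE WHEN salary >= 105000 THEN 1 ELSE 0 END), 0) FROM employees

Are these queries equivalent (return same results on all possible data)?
Yes, equivalent

Both queries return: [(1,)]

Reason: COUNT with WHERE vs conditional SUM (COALESCE handles empty-table NULL)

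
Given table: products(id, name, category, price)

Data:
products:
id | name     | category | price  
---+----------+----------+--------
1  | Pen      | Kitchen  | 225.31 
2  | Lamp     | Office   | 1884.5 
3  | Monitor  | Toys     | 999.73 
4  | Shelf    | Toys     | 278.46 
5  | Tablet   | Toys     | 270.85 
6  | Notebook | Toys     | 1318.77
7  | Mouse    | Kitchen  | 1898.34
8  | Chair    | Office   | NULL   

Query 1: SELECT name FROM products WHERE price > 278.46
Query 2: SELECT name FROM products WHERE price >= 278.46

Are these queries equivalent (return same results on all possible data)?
No, not equivalent

Query 1 returns: [('Lamp',), ('Monitor',), ('Notebook',), ('Mouse',)]
Query 2 returns: [('Lamp',), ('Monitor',), ('Shelf',), ('Notebook',), ('Mouse',)]

Reason: > vs >= gives different results when price = 278.46 exists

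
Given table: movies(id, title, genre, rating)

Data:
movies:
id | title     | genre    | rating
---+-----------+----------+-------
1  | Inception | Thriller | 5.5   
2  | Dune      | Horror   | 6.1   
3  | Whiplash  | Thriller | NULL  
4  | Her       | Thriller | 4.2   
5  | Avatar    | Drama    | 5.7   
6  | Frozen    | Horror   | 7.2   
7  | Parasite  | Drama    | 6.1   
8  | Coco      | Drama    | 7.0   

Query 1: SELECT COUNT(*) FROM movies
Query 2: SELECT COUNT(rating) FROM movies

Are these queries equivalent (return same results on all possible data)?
No, not equivalent

Query 1 returns: [(8,)]
Query 2 returns: [(7,)]

Reason: COUNT(*) includes NULLs, COUNT(column) excludes them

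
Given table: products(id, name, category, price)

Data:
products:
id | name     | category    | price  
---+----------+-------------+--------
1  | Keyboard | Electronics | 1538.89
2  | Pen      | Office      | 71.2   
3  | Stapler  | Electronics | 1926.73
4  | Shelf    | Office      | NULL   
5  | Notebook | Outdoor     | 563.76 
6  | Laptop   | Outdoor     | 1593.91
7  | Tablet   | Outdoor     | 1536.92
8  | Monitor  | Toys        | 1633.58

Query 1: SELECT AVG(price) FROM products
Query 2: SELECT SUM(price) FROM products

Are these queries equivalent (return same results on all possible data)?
No, not equivalent

Query 1 returns: [(1266.4271428571428,)]
Query 2 returns: [(8864.99,)]

Reason: AVG vs SUM give different aggregate values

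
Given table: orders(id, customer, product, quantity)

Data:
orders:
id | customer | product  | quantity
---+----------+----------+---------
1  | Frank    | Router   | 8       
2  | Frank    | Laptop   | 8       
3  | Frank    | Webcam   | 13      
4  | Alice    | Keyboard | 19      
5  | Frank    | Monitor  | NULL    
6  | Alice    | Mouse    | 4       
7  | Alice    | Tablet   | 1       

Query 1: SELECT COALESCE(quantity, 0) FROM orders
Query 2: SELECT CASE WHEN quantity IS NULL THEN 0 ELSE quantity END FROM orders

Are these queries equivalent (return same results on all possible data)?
Yes, equivalent

Both queries return: [(0,), (1,), (4,), (8,), (8,), (13,), (19,)]

Reason: COALESCE vs CASE for NULL handling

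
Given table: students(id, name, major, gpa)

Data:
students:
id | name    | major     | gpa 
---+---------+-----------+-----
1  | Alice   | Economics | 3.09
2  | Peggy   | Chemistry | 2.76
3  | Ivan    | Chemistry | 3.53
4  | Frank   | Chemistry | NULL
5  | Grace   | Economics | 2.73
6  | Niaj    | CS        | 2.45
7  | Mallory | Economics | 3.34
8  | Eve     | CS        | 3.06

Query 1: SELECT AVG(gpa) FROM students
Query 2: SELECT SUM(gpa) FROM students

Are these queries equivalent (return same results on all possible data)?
No, not equivalent

Query 1 returns: [(2.994285714285714,)]
Query 2 returns: [(20.96,)]

Reason: AVG vs SUM give different aggregate values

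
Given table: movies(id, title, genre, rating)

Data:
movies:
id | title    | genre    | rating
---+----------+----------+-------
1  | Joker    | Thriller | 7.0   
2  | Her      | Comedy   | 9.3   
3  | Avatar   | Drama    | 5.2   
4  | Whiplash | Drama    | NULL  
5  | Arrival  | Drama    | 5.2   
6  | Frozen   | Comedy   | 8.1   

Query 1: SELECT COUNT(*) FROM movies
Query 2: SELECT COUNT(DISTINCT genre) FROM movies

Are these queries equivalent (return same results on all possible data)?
No, not equivalent

Query 1 returns: [(6,)]
Query 2 returns: [(3,)]

Reason: COUNT(*) counts rows, COUNT(DISTINCT genre) counts unique genres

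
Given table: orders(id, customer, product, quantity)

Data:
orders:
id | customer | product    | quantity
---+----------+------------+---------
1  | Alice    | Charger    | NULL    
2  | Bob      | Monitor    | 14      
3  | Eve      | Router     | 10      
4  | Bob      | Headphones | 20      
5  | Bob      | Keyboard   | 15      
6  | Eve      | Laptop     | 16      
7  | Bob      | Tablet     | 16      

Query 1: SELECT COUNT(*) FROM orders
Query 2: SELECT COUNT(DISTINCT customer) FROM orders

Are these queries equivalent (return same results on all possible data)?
No, not equivalent

Query 1 returns: [(7,)]
Query 2 returns: [(3,)]

Reason: COUNT(*) counts rows, COUNT(DISTINCT customer) counts unique customers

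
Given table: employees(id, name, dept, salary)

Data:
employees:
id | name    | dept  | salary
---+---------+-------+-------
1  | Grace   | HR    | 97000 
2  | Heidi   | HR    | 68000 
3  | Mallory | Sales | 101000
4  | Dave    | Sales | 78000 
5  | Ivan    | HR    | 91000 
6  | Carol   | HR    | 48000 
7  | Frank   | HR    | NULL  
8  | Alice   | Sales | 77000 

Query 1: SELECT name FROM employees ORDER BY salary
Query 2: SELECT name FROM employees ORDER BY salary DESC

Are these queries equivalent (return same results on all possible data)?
No, not equivalent

Query 1 returns: [('Frank',), ('Carol',), ('Heidi',), ('Alice',), ('Dave',), ('Ivan',), ('Grace',), ('Mallory',)]
Query 2 returns: [('Mallory',), ('Grace',), ('Ivan',), ('Dave',), ('Alice',), ('Heidi',), ('Carol',), ('Frank',)]

Reason: ASC vs DESC gives opposite ordering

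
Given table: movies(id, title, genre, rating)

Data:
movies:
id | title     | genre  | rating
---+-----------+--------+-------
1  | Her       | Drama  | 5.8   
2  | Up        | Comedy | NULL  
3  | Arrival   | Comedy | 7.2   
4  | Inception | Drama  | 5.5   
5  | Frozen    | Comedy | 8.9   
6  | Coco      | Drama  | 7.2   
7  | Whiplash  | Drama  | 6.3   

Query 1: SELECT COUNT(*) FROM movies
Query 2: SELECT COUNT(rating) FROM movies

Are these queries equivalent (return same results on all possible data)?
No, not equivalent

Query 1 returns: [(7,)]
Query 2 returns: [(6,)]

Reason: COUNT(*) includes NULLs, COUNT(column) excludes them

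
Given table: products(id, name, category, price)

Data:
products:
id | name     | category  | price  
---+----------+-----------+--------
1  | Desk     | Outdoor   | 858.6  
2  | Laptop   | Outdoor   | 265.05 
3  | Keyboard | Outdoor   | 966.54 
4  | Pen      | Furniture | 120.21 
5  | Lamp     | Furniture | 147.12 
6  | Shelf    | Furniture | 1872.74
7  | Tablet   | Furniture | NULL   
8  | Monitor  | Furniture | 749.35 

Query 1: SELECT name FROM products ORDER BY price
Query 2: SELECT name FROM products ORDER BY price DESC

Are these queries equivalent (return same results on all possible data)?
No, not equivalent

Query 1 returns: [('Tablet',), ('Pen',), ('Lamp',), ('Laptop',), ('Monitor',), ('Desk',), ('Keyboard',), ('Shelf',)]
Query 2 returns: [('Shelf',), ('Keyboard',), ('Desk',), ('Monitor',), ('Laptop',), ('Lamp',), ('Pen',), ('Tablet',)]

Reason: ASC vs DESC gives opposite ordering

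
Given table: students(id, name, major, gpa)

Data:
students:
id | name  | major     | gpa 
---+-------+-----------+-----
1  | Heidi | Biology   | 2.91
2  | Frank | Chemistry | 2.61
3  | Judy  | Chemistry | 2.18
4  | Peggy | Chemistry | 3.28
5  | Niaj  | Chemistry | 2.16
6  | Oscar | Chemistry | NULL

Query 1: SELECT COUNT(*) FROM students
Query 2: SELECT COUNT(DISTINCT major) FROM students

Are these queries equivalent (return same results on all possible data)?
No, not equivalent

Query 1 returns: [(6,)]
Query 2 returns: [(2,)]

Reason: COUNT(*) counts rows, COUNT(DISTINCT major) counts unique majors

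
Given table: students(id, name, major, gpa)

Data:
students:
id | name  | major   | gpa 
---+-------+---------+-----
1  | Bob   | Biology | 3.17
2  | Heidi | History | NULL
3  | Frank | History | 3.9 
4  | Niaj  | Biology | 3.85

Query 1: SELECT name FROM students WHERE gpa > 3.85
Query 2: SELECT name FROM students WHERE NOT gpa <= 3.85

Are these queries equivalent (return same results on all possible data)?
Yes, equivalent

Both queries return: [('Frank',)]

Reason: Both filter gpa > 3.85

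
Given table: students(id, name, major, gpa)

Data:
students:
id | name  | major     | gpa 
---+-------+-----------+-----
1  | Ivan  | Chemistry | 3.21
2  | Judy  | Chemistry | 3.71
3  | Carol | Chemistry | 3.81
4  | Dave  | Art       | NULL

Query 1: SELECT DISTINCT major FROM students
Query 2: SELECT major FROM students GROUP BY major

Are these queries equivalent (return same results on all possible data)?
Yes, equivalent

Both queries return: [('Art',), ('Chemistry',)]

Reason: Both get unique majors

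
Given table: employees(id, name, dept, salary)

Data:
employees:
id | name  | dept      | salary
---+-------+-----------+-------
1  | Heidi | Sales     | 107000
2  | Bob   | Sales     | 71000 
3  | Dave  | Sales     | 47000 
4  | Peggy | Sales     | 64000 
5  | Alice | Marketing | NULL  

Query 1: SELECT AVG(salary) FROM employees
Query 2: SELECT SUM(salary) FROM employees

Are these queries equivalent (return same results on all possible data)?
No, not equivalent

Query 1 returns: [(72250.0,)]
Query 2 returns: [(289000,)]

Reason: AVG vs SUM give different aggregate values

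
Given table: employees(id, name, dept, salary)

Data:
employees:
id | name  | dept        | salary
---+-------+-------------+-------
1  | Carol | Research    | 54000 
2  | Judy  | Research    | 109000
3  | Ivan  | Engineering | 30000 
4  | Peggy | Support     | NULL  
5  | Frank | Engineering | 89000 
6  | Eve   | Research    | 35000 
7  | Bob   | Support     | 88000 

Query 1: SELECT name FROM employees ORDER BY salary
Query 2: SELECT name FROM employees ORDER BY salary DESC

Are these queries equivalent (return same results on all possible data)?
No, not equivalent

Query 1 returns: [('Peggy',), ('Ivan',), ('Eve',), ('Carol',), ('Bob',), ('Frank',), ('Judy',)]
Query 2 returns: [('Judy',), ('Frank',), ('Bob',), ('Carol',), ('Eve',), ('Ivan',), ('Peggy',)]

Reason: ASC vs DESC gives opposite ordering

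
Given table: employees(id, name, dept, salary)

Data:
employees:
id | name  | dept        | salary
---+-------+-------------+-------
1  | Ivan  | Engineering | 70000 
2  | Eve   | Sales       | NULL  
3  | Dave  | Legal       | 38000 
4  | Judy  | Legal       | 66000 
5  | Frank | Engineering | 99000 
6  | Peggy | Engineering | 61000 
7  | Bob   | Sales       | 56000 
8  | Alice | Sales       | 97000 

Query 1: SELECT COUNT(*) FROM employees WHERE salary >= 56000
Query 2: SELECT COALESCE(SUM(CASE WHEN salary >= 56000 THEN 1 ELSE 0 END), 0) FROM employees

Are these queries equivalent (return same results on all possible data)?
Yes, equivalent

Both queries return: [(6,)]

Reason: COUNT with WHERE vs conditional SUM (COALESCE handles empty-table NULL)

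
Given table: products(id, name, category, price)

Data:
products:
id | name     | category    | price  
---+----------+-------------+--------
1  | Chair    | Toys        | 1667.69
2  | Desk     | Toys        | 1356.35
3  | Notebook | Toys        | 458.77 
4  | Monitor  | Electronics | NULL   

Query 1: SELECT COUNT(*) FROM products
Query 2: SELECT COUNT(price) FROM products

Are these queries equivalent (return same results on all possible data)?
No, not equivalent

Query 1 returns: [(4,)]
Query 2 returns: [(3,)]

Reason: COUNT(*) includes NULLs, COUNT(column) excludes them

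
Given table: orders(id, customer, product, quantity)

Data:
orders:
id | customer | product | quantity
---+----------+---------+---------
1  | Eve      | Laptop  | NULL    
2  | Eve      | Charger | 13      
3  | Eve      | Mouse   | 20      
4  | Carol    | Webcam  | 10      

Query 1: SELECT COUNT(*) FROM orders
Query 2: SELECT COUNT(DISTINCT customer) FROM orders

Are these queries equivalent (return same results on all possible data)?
No, not equivalent

Query 1 returns: [(4,)]
Query 2 returns: [(2,)]

Reason: COUNT(*) counts rows, COUNT(DISTINCT customer) counts unique customers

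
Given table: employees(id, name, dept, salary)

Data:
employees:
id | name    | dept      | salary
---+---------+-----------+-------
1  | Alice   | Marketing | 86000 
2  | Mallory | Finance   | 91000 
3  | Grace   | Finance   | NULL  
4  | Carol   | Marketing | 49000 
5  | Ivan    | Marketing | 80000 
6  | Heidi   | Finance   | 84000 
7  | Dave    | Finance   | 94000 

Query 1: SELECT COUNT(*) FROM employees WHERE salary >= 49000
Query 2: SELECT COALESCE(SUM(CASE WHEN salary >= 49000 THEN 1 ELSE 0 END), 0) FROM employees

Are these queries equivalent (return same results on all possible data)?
Yes, equivalent

Both queries return: [(6,)]

Reason: COUNT with WHERE vs conditional SUM (COALESCE handles empty-table NULL)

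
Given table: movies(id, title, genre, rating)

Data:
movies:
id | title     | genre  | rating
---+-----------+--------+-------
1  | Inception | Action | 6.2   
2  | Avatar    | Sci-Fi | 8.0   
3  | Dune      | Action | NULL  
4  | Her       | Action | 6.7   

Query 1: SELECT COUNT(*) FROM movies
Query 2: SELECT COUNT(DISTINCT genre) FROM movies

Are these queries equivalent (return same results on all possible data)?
No, not equivalent

Query 1 returns: [(4,)]
Query 2 returns: [(2,)]

Reason: COUNT(*) counts rows, COUNT(DISTINCT genre) counts unique genres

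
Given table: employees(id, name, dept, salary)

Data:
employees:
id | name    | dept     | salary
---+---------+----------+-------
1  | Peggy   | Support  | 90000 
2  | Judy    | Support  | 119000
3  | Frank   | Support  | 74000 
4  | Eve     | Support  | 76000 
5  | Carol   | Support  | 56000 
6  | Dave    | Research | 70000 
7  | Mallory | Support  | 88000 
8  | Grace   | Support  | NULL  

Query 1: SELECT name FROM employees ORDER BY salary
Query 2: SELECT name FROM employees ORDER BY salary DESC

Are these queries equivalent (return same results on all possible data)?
No, not equivalent

Query 1 returns: [('Grace',), ('Carol',), ('Dave',), ('Frank',), ('Eve',), ('Mallory',), ('Peggy',), ('Judy',)]
Query 2 returns: [('Judy',), ('Peggy',), ('Mallory',), ('Eve',), ('Frank',), ('Dave',), ('Carol',), ('Grace',)]

Reason: ASC vs DESC gives opposite ordering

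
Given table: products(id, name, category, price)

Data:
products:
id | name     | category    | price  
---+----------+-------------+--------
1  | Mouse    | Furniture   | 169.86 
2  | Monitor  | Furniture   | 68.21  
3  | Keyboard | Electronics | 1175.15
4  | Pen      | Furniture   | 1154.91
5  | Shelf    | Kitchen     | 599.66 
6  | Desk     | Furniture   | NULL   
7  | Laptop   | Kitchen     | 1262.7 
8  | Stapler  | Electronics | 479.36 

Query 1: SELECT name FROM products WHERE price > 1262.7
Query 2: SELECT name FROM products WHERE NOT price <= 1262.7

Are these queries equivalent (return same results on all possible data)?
Yes, equivalent

Both queries return: []

Reason: Both filter price > 1262.7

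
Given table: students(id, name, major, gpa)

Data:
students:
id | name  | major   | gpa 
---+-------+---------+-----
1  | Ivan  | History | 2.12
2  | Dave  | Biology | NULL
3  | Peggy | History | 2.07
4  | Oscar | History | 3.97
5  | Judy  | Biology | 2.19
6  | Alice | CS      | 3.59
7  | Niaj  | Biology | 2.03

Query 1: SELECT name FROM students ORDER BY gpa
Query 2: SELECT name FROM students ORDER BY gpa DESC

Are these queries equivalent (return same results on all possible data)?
No, not equivalent

Query 1 returns: [('Dave',), ('Niaj',), ('Peggy',), ('Ivan',), ('Judy',), ('Alice',), ('Oscar',)]
Query 2 returns: [('Oscar',), ('Alice',), ('Judy',), ('Ivan',), ('Peggy',), ('Niaj',), ('Dave',)]

Reason: ASC vs DESC gives opposite ordering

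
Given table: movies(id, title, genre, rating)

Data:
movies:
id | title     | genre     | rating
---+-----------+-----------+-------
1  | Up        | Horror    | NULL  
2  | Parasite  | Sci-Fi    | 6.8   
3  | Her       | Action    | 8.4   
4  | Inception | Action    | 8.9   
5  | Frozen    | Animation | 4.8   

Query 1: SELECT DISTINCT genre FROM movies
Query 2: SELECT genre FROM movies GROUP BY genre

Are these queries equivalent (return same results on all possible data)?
Yes, equivalent

Both queries return: [('Action',), ('Animation',), ('Horror',), ('Sci-Fi',)]

Reason: Both get unique genres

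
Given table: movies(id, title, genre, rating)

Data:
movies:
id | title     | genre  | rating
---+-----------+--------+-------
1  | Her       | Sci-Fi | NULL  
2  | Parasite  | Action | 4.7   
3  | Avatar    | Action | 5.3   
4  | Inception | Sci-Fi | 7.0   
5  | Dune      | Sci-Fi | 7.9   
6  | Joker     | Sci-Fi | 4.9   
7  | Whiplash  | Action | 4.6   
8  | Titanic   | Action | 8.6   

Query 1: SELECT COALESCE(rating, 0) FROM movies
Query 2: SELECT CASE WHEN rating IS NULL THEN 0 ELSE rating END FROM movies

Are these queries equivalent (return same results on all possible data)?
Yes, equivalent

Both queries return: [(0,), (4.6,), (4.7,), (4.9,), (5.3,), (7.0,), (7.9,), (8.6,)]

Reason: COALESCE vs CASE for NULL handling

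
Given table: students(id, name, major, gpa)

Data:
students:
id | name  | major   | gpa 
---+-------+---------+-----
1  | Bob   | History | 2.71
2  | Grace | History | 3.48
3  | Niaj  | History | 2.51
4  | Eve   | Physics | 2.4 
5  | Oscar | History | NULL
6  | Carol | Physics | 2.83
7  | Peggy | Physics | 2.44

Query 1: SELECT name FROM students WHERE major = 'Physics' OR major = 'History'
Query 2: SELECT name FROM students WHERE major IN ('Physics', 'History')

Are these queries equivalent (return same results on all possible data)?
Yes, equivalent

Both queries return: [('Bob',), ('Carol',), ('Eve',), ('Grace',), ('Niaj',), ('Oscar',), ('Peggy',)]

Reason: OR vs IN are equivalent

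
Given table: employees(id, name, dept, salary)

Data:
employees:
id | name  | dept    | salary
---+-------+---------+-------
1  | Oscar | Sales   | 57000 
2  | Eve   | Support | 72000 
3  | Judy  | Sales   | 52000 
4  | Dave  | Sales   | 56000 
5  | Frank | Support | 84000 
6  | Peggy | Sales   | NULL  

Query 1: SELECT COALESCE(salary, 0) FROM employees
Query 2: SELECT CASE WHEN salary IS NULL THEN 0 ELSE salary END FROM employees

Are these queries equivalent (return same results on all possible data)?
Yes, equivalent

Both queries return: [(0,), (52000,), (56000,), (57000,), (72000,), (84000,)]

Reason: COALESCE vs CASE for NULL handling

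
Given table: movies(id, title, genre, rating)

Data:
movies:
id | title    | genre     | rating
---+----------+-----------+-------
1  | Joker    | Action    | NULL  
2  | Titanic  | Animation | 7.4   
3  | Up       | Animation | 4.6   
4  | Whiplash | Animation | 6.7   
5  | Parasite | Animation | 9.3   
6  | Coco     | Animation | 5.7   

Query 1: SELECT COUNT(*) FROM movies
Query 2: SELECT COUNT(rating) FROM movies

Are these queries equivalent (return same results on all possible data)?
No, not equivalent

Query 1 returns: [(6,)]
Query 2 returns: [(5,)]

Reason: COUNT(*) includes NULLs, COUNT(column) excludes them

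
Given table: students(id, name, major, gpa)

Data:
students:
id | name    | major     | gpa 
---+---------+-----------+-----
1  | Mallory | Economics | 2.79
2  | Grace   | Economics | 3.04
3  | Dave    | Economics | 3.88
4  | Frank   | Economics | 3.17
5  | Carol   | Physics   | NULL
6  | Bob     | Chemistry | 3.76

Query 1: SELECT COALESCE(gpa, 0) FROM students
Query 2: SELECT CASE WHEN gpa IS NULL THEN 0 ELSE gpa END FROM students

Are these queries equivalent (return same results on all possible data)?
Yes, equivalent

Both queries return: [(0,), (2.79,), (3.04,), (3.17,), (3.76,), (3.88,)]

Reason: COALESCE vs CASE for NULL handling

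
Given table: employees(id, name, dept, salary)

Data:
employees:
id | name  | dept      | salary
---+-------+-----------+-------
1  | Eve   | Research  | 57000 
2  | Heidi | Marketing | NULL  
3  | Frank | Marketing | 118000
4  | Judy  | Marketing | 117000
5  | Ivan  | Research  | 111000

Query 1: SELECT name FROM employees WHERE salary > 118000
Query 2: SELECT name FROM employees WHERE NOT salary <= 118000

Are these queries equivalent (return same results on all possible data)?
Yes, equivalent

Both queries return: []

Reason: Both filter salary > 118000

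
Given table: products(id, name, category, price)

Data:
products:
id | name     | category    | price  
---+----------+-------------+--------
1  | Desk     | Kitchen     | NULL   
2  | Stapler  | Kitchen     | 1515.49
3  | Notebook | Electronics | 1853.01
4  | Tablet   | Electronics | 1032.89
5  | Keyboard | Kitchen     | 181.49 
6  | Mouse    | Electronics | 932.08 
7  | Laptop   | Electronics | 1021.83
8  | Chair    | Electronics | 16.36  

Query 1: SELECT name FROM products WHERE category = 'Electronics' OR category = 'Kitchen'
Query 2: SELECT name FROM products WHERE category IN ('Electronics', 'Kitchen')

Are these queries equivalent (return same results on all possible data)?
Yes, equivalent

Both queries return: [('Chair',), ('Desk',), ('Keyboard',), ('Laptop',), ('Mouse',), ('Notebook',), ('Stapler',), ('Tablet',)]

Reason: OR vs IN are equivalent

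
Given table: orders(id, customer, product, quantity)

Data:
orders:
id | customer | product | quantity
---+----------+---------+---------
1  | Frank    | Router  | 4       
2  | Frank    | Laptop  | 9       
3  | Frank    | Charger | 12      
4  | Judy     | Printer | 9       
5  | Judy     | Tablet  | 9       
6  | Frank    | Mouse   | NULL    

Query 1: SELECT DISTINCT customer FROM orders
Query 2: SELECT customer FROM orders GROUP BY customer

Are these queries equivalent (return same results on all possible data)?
Yes, equivalent

Both queries return: [('Frank',), ('Judy',)]

Reason: Both get unique customers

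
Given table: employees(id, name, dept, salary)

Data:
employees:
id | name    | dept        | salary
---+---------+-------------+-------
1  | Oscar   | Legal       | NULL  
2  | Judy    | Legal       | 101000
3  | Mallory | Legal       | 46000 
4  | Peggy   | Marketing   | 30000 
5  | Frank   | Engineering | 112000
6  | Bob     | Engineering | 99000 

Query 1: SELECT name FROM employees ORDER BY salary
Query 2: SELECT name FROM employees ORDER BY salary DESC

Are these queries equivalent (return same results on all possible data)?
No, not equivalent

Query 1 returns: [('Oscar',), ('Peggy',), ('Mallory',), ('Bob',), ('Judy',), ('Frank',)]
Query 2 returns: [('Frank',), ('Judy',), ('Bob',), ('Mallory',), ('Peggy',), ('Oscar',)]

Reason: ASC vs DESC gives opposite ordering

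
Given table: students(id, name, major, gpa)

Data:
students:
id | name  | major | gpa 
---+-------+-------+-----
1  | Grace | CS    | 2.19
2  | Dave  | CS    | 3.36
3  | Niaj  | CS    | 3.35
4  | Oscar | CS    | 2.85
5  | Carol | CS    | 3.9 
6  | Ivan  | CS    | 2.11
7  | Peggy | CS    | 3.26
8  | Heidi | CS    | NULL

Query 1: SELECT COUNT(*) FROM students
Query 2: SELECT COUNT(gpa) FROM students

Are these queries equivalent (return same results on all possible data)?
No, not equivalent

Query 1 returns: [(8,)]
Query 2 returns: [(7,)]

Reason: COUNT(*) includes NULLs, COUNT(column) excludes them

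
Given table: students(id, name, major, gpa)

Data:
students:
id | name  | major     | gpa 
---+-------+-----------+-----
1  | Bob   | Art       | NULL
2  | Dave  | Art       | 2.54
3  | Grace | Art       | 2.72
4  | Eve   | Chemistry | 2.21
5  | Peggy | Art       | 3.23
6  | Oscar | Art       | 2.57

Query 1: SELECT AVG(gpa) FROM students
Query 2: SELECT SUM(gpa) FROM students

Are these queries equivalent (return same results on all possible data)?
No, not equivalent

Query 1 returns: [(2.654,)]
Query 2 returns: [(13.27,)]

Reason: AVG vs SUM give different aggregate values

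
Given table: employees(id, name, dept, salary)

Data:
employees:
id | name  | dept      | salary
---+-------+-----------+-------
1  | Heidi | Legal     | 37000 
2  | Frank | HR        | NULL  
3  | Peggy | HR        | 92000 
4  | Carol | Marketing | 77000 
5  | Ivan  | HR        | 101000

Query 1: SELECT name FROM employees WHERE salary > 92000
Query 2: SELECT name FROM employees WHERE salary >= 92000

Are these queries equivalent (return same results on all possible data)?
No, not equivalent

Query 1 returns: [('Ivan',)]
Query 2 returns: [('Peggy',), ('Ivan',)]

Reason: > vs >= gives different results when salary = 92000 exists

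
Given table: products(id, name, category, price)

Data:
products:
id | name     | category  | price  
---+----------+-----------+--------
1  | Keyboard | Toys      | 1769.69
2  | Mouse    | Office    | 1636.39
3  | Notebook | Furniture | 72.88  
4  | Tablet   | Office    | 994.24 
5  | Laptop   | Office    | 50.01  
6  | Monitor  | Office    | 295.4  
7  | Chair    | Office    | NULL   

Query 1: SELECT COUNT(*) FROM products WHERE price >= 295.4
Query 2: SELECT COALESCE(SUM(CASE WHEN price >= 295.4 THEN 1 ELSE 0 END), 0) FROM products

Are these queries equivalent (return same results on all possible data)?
Yes, equivalent

Both queries return: [(4,)]

Reason: COUNT with WHERE vs conditional SUM (COALESCE handles empty-table NULL)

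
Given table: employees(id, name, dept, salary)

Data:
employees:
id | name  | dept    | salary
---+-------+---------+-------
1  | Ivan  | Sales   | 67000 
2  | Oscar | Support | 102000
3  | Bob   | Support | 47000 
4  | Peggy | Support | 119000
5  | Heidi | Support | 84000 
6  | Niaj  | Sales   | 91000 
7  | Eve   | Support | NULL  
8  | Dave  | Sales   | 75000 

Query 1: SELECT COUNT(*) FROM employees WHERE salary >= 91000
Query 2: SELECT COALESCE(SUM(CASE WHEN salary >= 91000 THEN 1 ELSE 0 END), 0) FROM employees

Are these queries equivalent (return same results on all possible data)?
Yes, equivalent

Both queries return: [(3,)]

Reason: COUNT with WHERE vs conditional SUM (COALESCE handles empty-table NULL)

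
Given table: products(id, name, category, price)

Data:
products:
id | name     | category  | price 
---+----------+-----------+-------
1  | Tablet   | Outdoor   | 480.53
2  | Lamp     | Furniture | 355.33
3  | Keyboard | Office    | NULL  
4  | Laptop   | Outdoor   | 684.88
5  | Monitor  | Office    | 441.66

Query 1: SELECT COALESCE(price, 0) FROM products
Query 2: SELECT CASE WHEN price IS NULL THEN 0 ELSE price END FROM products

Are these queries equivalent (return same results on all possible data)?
Yes, equivalent

Both queries return: [(0,), (355.33,), (441.66,), (480.53,), (684.88,)]

Reason: COALESCE vs CASE for NULL handling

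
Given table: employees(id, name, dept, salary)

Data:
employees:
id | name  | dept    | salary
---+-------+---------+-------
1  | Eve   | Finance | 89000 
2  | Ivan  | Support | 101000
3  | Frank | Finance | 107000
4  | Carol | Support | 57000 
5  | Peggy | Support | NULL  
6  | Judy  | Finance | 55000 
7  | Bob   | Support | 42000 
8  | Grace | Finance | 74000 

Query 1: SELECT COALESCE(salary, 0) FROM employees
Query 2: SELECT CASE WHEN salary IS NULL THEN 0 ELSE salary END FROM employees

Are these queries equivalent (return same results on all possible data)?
Yes, equivalent

Both queries return: [(0,), (42000,), (55000,), (57000,), (74000,), (89000,), (101000,), (107000,)]

Reason: COALESCE vs CASE for NULL handling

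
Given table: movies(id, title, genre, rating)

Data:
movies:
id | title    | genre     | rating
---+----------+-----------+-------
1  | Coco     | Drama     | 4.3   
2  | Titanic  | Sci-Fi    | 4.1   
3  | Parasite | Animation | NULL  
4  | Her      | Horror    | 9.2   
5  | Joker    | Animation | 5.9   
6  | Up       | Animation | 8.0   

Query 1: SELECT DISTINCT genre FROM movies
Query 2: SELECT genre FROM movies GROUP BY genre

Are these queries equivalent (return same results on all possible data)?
Yes, equivalent

Both queries return: [('Animation',), ('Drama',), ('Horror',), ('Sci-Fi',)]

Reason: Both get unique genres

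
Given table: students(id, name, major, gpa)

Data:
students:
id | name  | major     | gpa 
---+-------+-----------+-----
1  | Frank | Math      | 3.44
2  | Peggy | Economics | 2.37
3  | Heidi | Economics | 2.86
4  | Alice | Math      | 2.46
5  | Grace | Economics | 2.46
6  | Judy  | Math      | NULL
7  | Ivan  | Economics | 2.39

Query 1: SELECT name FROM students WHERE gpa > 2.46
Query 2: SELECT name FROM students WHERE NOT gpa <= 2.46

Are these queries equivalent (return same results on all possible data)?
Yes, equivalent

Both queries return: [('Frank',), ('Heidi',)]

Reason: Both filter gpa > 2.46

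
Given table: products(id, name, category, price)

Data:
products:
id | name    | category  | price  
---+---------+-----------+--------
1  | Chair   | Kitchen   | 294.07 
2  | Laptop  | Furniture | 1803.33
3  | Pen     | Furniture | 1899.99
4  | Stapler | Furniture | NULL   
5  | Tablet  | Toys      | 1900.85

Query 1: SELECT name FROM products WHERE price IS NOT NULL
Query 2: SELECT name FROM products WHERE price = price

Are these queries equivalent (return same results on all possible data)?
Yes, equivalent

Both queries return: [('Chair',), ('Laptop',), ('Pen',), ('Tablet',)]

Reason: IS NOT NULL vs self-equality (both exclude NULLs)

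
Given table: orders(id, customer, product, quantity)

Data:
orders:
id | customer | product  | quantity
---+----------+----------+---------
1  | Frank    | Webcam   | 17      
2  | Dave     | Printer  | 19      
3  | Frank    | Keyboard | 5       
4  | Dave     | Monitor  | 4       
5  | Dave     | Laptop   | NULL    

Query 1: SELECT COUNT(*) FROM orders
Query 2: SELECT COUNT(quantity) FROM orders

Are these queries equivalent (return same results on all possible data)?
No, not equivalent

Query 1 returns: [(5,)]
Query 2 returns: [(4,)]

Reason: COUNT(*) includes NULLs, COUNT(column) excludes them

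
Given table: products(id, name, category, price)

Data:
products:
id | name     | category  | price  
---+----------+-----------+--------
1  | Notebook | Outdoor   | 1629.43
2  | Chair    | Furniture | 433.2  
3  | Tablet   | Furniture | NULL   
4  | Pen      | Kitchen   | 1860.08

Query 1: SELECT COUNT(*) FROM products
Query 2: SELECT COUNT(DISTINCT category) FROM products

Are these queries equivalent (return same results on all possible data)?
No, not equivalent

Query 1 returns: [(4,)]
Query 2 returns: [(3,)]

Reason: COUNT(*) counts rows, COUNT(DISTINCT category) counts unique categorys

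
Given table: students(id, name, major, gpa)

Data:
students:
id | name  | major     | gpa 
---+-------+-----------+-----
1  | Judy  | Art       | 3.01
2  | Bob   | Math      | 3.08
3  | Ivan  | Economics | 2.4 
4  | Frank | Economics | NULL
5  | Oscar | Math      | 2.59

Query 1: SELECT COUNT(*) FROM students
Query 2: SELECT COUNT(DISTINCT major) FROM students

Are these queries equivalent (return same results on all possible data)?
No, not equivalent

Query 1 returns: [(5,)]
Query 2 returns: [(3,)]

Reason: COUNT(*) counts rows, COUNT(DISTINCT major) counts unique majors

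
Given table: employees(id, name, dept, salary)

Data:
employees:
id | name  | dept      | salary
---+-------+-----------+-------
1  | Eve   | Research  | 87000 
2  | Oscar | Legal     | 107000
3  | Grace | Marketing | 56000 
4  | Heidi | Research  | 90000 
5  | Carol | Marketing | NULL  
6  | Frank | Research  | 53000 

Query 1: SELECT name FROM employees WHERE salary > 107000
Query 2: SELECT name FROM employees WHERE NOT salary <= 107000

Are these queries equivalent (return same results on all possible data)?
Yes, equivalent

Both queries return: []

Reason: Both filter salary > 107000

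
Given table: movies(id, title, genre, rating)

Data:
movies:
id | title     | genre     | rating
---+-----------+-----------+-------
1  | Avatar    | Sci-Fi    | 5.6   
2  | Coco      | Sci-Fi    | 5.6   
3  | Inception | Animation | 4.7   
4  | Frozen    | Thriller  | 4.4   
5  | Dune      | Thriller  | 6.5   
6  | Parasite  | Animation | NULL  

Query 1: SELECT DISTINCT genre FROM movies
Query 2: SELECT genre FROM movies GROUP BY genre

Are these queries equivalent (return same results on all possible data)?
Yes, equivalent

Both queries return: [('Animation',), ('Sci-Fi',), ('Thriller',)]

Reason: Both get unique genres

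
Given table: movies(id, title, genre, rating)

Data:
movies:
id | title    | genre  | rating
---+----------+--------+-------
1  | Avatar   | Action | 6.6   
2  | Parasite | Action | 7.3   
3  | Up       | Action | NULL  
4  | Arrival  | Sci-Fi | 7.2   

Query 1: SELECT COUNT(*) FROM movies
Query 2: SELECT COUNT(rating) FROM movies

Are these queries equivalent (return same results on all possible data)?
No, not equivalent

Query 1 returns: [(4,)]
Query 2 returns: [(3,)]

Reason: COUNT(*) includes NULLs, COUNT(column) excludes them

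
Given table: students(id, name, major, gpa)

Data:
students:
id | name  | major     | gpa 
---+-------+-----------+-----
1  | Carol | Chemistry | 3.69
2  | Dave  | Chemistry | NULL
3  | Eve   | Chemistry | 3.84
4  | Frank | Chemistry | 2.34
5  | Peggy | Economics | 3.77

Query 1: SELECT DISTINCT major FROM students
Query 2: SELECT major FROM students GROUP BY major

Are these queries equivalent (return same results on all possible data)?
Yes, equivalent

Both queries return: [('Chemistry',), ('Economics',)]

Reason: Both get unique majors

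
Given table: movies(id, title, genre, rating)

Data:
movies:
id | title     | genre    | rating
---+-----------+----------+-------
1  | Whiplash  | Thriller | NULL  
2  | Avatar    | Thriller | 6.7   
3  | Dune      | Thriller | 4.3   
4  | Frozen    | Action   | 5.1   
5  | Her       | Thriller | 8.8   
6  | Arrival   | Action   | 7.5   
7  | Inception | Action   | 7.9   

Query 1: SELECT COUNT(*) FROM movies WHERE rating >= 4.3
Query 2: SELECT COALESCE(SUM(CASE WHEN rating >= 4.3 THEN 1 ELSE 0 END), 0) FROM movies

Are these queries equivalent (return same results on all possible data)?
Yes, equivalent

Both queries return: [(6,)]

Reason: COUNT with WHERE vs conditional SUM (COALESCE handles empty-table NULL)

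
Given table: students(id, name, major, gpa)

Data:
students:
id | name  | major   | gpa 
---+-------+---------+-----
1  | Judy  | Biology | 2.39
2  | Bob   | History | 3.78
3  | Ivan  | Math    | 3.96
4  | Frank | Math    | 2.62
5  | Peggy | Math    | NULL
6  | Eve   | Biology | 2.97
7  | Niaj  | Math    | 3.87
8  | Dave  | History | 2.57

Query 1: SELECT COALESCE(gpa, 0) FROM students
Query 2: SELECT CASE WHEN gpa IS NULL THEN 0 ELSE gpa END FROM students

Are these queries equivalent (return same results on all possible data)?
Yes, equivalent

Both queries return: [(0,), (2.39,), (2.57,), (2.62,), (2.97,), (3.78,), (3.87,), (3.96,)]

Reason: COALESCE vs CASE for NULL handling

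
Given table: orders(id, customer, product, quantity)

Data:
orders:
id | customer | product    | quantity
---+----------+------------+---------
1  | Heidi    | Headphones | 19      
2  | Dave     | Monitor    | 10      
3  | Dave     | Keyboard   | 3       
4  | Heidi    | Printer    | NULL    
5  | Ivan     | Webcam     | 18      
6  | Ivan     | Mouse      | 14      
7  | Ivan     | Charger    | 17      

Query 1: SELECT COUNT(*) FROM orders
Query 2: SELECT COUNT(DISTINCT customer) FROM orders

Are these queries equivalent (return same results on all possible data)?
No, not equivalent

Query 1 returns: [(7,)]
Query 2 returns: [(3,)]

Reason: COUNT(*) counts rows, COUNT(DISTINCT customer) counts unique customers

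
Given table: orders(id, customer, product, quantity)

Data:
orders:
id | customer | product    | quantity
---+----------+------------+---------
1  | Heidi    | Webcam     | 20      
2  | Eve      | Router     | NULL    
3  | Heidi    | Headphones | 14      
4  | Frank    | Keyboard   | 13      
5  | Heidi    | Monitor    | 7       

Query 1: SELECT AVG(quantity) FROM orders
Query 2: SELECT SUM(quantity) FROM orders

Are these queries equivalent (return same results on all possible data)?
No, not equivalent

Query 1 returns: [(13.5,)]
Query 2 returns: [(54,)]

Reason: AVG vs SUM give different aggregate values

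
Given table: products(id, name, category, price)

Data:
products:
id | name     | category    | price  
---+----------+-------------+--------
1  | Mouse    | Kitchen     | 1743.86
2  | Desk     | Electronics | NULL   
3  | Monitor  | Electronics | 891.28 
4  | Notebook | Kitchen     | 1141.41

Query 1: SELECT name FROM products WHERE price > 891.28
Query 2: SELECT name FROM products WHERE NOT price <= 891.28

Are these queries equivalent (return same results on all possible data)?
Yes, equivalent

Both queries return: [('Mouse',), ('Notebook',)]

Reason: Both filter price > 891.28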